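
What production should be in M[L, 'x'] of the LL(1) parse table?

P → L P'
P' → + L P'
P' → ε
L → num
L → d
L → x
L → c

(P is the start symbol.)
L → x

To find M[L, 'x'], we find productions for L where 'x' is in the predict set (PREDICT(N → α) = (FIRST(α) \ {ε}) ∪ (FOLLOW(N) if α ⇒* ε)).

L → num: PREDICT = { 'num' }
L → d: PREDICT = { 'd' }
L → x: PREDICT = { 'x' }
  'x' is in predict set, so this production goes in M[L, 'x']
L → c: PREDICT = { 'c' }

M[L, 'x'] = L → x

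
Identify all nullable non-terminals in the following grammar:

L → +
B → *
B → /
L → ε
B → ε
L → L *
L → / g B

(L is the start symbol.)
{ 'B', 'L' }

ε-productions: L → ε, B → ε
So L, B are immediately nullable.
Every non-terminal is now nullable.
Nullable = { 'B', 'L' }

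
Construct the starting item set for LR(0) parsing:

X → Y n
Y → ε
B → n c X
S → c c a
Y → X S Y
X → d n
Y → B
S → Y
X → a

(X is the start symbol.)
First, augment the grammar with X' → X
I₀ = CLOSURE({ [X' → . X] }):
  [X' → . X] has the dot before X: add [X → . Y n], [X → . d n], [X → . a]
  [X → . Y n] has the dot before Y: add [Y → .], [Y → . X S Y], [Y → . B]
  [Y → . B] has the dot before B: add [B → . n c X]
No further items can be added.

I₀ = { [B → . n c X], [X → . Y n], [X → . a], [X → . d n], [X' → . X], [Y → . B], [Y → . X S Y], [Y → .] }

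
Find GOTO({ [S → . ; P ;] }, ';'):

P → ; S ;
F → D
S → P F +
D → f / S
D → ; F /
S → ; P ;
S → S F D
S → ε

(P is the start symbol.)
{ [P → . ; S ;], [S → ; . P ;] }

GOTO(I, ';') = CLOSURE({ [A → αX.β] : [A → α.Xβ] ∈ I, X = ';' })

Items with dot before ';', with the dot advanced:
  [S → . ; P ;] → [S → ; . P ;]
Closure of the advanced items:
  [S → ; . P ;] has the dot before P: add [P → . ; S ;]

GOTO = { [P → . ; S ;], [S → ; . P ;] }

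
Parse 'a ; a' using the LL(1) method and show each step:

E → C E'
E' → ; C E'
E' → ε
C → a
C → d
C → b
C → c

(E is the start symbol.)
Stack is shown with the top on the left.

Stack     Input    Action
-------------------------
E $       a ; a $  output E → C E'
C E' $    a ; a $  output C → a
a E' $    a ; a $  match 'a'
E' $      ; a $    output E' → ; C E'
; C E' $  ; a $    match ';'
C E' $    a $      output C → a
a E' $    a $      match 'a'
E' $      $        output E' → ε
$         $        accept

The string is accepted.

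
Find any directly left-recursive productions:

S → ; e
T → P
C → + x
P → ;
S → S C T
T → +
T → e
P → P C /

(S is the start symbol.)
Yes, S, P are left-recursive

S → ; e: starts with ';'
T → P: starts with P
C → + x: starts with '+'
P → ;: starts with ';'
S → S C T: LEFT RECURSIVE (starts with S)
T → +: starts with '+'
T → e: starts with e
P → P C /: LEFT RECURSIVE (starts with P)

The grammar has direct left recursion on: S, P.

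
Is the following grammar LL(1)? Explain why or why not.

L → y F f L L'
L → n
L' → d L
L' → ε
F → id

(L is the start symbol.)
No. Predict set conflict for L': { 'd' }

Relevant sets:
  FOLLOW(L') = { $, 'd' }

For L:
  PREDICT(L → y F f L L') = { 'y' }
  PREDICT(L → n) = { 'n' }
For L':
  PREDICT(L' → d L) = { 'd' }
  PREDICT(L' → ε) = { $, 'd' }
F has a single production, so nothing to check there.

Conflict found: Predict set conflict for L': { 'd' }
The grammar is NOT LL(1).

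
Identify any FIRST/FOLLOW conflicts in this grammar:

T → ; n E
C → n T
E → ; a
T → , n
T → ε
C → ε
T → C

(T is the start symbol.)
A FIRST/FOLLOW conflict occurs when a non-terminal N has a nullable alternative N → β (β ⇒* ε) and another alternative N → α with FIRST(α) ∩ FOLLOW(N) ≠ ∅: on such a lookahead the parser cannot decide between expanding α and letting N vanish via β.

Nullable non-terminals: C, T.
FIRST sets used below: FIRST(C) = { 'n', ε }

C: nullable alternative(s) C → ε; FOLLOW(C) = { $ }
  C → n T: FIRST \ {ε} = { 'n' } — disjoint from FOLLOW(C)
  C → ε: FIRST \ {ε} = { } — this is the only nullable alternative, skip

T: nullable alternative(s) T → ε, T → C; FOLLOW(T) = { $ }
  T → ; n E: FIRST \ {ε} = { ';' } — disjoint from FOLLOW(T)
  T → , n: FIRST \ {ε} = { ',' } — disjoint from FOLLOW(T)
  T → ε: FIRST \ {ε} = { } — disjoint from FOLLOW(T)
  T → C: FIRST \ {ε} = { 'n' } — disjoint from FOLLOW(T)

E has no nullable alternative, so no FIRST/FOLLOW check is needed there.

No FIRST/FOLLOW conflicts found.

Answer: No FIRST/FOLLOW conflicts.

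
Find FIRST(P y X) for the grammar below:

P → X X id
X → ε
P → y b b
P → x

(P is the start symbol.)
{ 'id', 'x', 'y' }

FIRST sets of the non-terminals involved (from the grammar, by fixed-point iteration):
  FIRST(P) = { 'id', 'x', 'y' }

To compute FIRST(P y X), process the symbols left to right:
Symbol P is a non-terminal. Add FIRST(P) \ {ε} = { 'id', 'x', 'y' }
P is not nullable (ε ∉ FIRST(P)), so stop here.
FIRST(P y X) = { 'id', 'x', 'y' }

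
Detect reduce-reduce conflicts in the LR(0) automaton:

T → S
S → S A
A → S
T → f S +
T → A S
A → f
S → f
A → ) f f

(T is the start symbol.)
Yes — I3: [A → S .] vs [T → S .]; I5: [A → f .] vs [S → f .]; I11: [A → f .] vs [S → f .]

A reduce-reduce conflict occurs when an LR(0) state has two complete items [A → α .] and [B → β .] — both call for a reduction, and with no lookahead the parser cannot choose between them.

Augment with T' → T and build the canonical LR(0) collection (I0 = CLOSURE({[T' → . T]}), then GOTO on every symbol after a dot until no new states appear). It has 15 states:
  I0: { [A → . ) f f], [A → . S], [A → . f], [S → . S A], [S → . f], [T → . A S], [T → . S], [T → . f S +], [T' → . T] }  — shift
  I1: { [A → ) . f f] }  — shift
  I2: { [S → . S A], [S → . f], [T → A . S] }  — shift
  I3: { [A → . ) f f], [A → . S], [A → . f], [A → S .], [S → . S A], [S → . f], [S → S . A], [T → S .] }  — shift, 2 reduces
  I4: { [T' → T .] }  — accept
  I5: { [A → f .], [S → . S A], [S → . f], [S → f .], [T → f . S +] }  — shift, 2 reduces
  I6: { [A → . ) f f], [A → . S], [A → . f], [S → . S A], [S → . f], [S → S . A], [T → f S . +] }  — shift
  I7: { [S → f .] }  — reduce
  I8: { [T → f S + .] }  — reduce
  I9: { [S → S A .] }  — reduce
  I10: { [A → . ) f f], [A → . S], [A → . f], [A → S .], [S → . S A], [S → . f], [S → S . A] }  — shift, reduce
  I11: { [A → f .], [S → f .] }  — 2 reduces
  I12: { [A → . ) f f], [A → . S], [A → . f], [S → . S A], [S → . f], [S → S . A], [T → A S .] }  — shift, reduce
  I13: { [A → ) f . f] }  — shift
  I14: { [A → ) f f .] }  — reduce

I3 contains complete items [A → S .], [T → S .] — reduce-reduce conflict.
I5 contains complete items [A → f .], [S → f .] — reduce-reduce conflict.
I11 contains complete items [A → f .], [S → f .] — reduce-reduce conflict.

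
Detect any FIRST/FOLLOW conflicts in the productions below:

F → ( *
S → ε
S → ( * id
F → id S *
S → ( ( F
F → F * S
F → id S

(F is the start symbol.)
Nullable non-terminals: S.

S: nullable alternative(s) S → ε; FOLLOW(S) = { $, '*' }
  S → ε: FIRST \ {ε} = { } — this is the only nullable alternative, skip
  S → ( * id: FIRST \ {ε} = { '(' } — disjoint from FOLLOW(S)
  S → ( ( F: FIRST \ {ε} = { '(' } — disjoint from FOLLOW(S)

F has no nullable alternative, so no FIRST/FOLLOW check is needed there.

No FIRST/FOLLOW conflicts found.

Answer: No FIRST/FOLLOW conflicts.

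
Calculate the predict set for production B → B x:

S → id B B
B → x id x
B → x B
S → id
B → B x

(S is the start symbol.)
PREDICT(B → B x) = (FIRST(RHS) \ {ε}) ∪ (FOLLOW(B) if ε ∈ FIRST(RHS), i.e. RHS ⇒* ε)
FIRST(B) = { 'x' }
FIRST(B x) = { 'x' }
ε ∉ FIRST(B x), so FOLLOW(B) is not added.
PREDICT(B → B x) = { 'x' }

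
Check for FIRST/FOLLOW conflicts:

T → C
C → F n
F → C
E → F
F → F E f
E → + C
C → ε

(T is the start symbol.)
Nullable non-terminals: C, E, F, T.
FIRST sets used below: FIRST(F) = { '+', 'f', 'n', ε }, FIRST(C) = { '+', 'f', 'n', ε }, FIRST(E) = { '+', 'f', 'n', ε }

C: nullable alternative(s) C → ε; FOLLOW(C) = { $, '+', 'f', 'n' }
  C → F n: FIRST \ {ε} = { '+', 'f', 'n' } — overlaps FOLLOW(C) on { '+', 'f', 'n' }: CONFLICT
  C → ε: FIRST \ {ε} = { } — this is the only nullable alternative, skip

E: nullable alternative(s) E → F; FOLLOW(E) = { 'f' }
  E → F: FIRST \ {ε} = { '+', 'f', 'n' } — this is the only nullable alternative, skip
  E → + C: FIRST \ {ε} = { '+' } — disjoint from FOLLOW(E)

F: nullable alternative(s) F → C; FOLLOW(F) = { '+', 'f', 'n' }
  F → C: FIRST \ {ε} = { '+', 'f', 'n' } — this is the only nullable alternative, skip
  F → F E f: FIRST \ {ε} = { '+', 'f', 'n' } — overlaps FOLLOW(F) on { '+', 'f', 'n' }: CONFLICT
T has a nullable alternative but only one production, so nothing to check.

So the grammar has 2 FIRST/FOLLOW conflicts (marked CONFLICT above).

Answer: Yes. C → F n with FOLLOW(C) on { '+', 'f', 'n' }; F → F E f with FOLLOW(F) on { '+', 'f', 'n' }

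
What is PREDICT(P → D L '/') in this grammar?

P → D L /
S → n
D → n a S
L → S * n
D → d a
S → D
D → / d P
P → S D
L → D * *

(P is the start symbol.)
PREDICT(P → D L '/') = (FIRST(RHS) \ {ε}) ∪ (FOLLOW(P) if ε ∈ FIRST(RHS), i.e. RHS ⇒* ε)
FIRST(D) = { '/', 'd', 'n' }
FIRST(D L '/') = { '/', 'd', 'n' }
ε ∉ FIRST(D L '/'), so FOLLOW(P) is not added.
PREDICT(P → D L '/') = { '/', 'd', 'n' }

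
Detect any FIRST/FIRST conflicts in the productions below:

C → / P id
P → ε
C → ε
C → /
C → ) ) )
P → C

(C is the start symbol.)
Yes. C → '/' P id / C → '/' on { '/' }; P → ε / P → C on { ε }

A FIRST/FIRST conflict occurs when two productions N → α and N → β for the same non-terminal have FIRST(α) ∩ FIRST(β) ≠ ∅ (with ε ∈ FIRST of a nullable right-hand side, so two nullable alternatives also conflict).

FIRST sets of the non-terminals at (or reachable through a nullable prefix from) the front of some alternative:
  FIRST(C) = { ')', '/', ε }

Productions for C:
  C → / P id: FIRST = { '/' }
  C → ε: FIRST = { ε }
  C → /: FIRST = { '/' }
  C → ) ) ): FIRST = { ')' }
Productions for P:
  P → ε: FIRST = { ε }
  P → C: FIRST = { ')', '/', ε }

Conflict for C: C → / P id and C → /
  Overlap: { '/' }
Conflict for P: P → ε and P → C
  Overlap: { ε }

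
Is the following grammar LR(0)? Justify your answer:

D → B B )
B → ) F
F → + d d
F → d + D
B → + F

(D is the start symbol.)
A grammar is LR(0) if no state in the canonical LR(0) collection has:
  - both a shift item (dot before a terminal) and a complete item (shift-reduce conflict), or
  - two or more complete items (reduce-reduce conflict; the accept item [D' → D .] counts as a complete item here).

Augment with D' → D and build the canonical LR(0) collection (I0 = CLOSURE({[D' → . D]}), then GOTO on every symbol after a dot until no new states appear). It has 15 states:
  I0: { [B → . ) F], [B → . + F], [D → . B B )], [D' → . D] }  — shift
  I1: { [B → ) . F], [F → . + d d], [F → . d + D] }  — shift
  I2: { [B → + . F], [F → . + d d], [F → . d + D] }  — shift
  I3: { [B → . ) F], [B → . + F], [D → B . B )] }  — shift
  I4: { [D' → D .] }  — accept
  I5: { [D → B B . )] }  — shift
  I6: { [D → B B ) .] }  — reduce
  I7: { [F → + . d d] }  — shift
  I8: { [B → + F .] }  — reduce
  I9: { [F → d . + D] }  — shift
  I10: { [B → . ) F], [B → . + F], [D → . B B )], [F → d + . D] }  — shift
  I11: { [F → d + D .] }  — reduce
  I12: { [F → + d . d] }  — shift
  I13: { [F → + d d .] }  — reduce
  I14: { [B → ) F .] }  — reduce

Every state is either a pure shift/goto state or contains exactly one complete item and nothing to shift — no conflicts. The grammar is LR(0).

Answer: Yes, the grammar is LR(0)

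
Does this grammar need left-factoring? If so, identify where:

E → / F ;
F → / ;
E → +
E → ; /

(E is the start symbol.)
No, left-factoring is not needed

Left-factoring is needed when two productions for the same non-terminal
share a common prefix on the right-hand side.

Productions for E:
  E → / F ;
  E → +
  E → ; /

No common prefixes found.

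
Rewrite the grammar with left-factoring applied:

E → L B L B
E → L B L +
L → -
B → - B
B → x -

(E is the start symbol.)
E → L B L E'
E' → B
E' → +
L → -
B → - B
B → x -

Left-factoring transforms A → αβ₁ | αβ₂ into A → αA' and A' → β₁ | β₂
(α is the longest common prefix among the alternatives). Repeat until
no nonterminal has two alternatives with a common prefix.

Round 1: E has alternatives sharing prefix 'L B L'. Introduce E': E → L B L E'
  Add: E' → B
  Add: E' → +

No remaining common prefixes — done.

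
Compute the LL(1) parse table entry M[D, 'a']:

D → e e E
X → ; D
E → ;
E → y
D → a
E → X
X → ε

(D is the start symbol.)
To find M[D, 'a'], we find productions for D where 'a' is in the predict set (PREDICT(N → α) = (FIRST(α) \ {ε}) ∪ (FOLLOW(N) if α ⇒* ε)).

D → e e E: PREDICT = { 'e' }
D → a: PREDICT = { 'a' }
  'a' is in predict set, so this production goes in M[D, 'a']

M[D, 'a'] = D → a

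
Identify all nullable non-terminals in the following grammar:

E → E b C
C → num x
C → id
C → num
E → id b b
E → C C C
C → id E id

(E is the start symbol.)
A non-terminal is nullable if it can derive ε (the empty string): either it has an ε-production, or it has a production whose right-hand side consists entirely of nullable non-terminals.

There are no ε-productions, so no non-terminal can derive ε.
No non-terminals are nullable.

Answer: None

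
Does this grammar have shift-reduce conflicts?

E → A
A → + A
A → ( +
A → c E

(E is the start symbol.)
No shift-reduce conflicts

A shift-reduce conflict occurs when an LR(0) state has both:
  - a complete (reduce) item [A → α .] (dot at the end), and
  - a shift item [B → β . c γ] (dot before a terminal).

Augment with E' → E and build the canonical LR(0) collection (I0 = CLOSURE({[E' → . E]}), then GOTO on every symbol after a dot until no new states appear). It has 9 states:
  I0: { [A → . ( +], [A → . + A], [A → . c E], [E → . A], [E' → . E] }  — shift
  I1: { [A → ( . +] }  — shift
  I2: { [A → + . A], [A → . ( +], [A → . + A], [A → . c E] }  — shift
  I3: { [E → A .] }  — reduce
  I4: { [E' → E .] }  — accept
  I5: { [A → . ( +], [A → . + A], [A → . c E], [A → c . E], [E → . A] }  — shift
  I6: { [A → c E .] }  — reduce
  I7: { [A → + A .] }  — reduce
  I8: { [A → ( + .] }  — reduce

No state contains both a complete item and a shift item.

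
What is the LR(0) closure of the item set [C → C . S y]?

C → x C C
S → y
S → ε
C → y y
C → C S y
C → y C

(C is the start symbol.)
{ [C → C . S y], [S → . y], [S → .] }

To compute CLOSURE, for each item [A → α.Bβ] where B is a non-terminal, add [B → .γ] for all productions B → γ; repeat for the newly added items until nothing changes.

Start with: [C → C . S y]
  [C → C . S y] has the dot before S: add [S → . y], [S → .]
No further items can be added.

CLOSURE = { [C → C . S y], [S → . y], [S → .] }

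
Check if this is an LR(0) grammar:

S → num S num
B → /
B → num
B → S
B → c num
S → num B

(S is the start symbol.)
Augment with S' → S and build the canonical LR(0) collection (I0 = CLOSURE({[S' → . S]}), then GOTO on every symbol after a dot until no new states appear). It has 10 states:
  I0: { [S → . num B], [S → . num S num], [S' → . S] }  — shift
  I1: { [S' → S .] }  — accept
  I2: { [B → . /], [B → . S], [B → . c num], [B → . num], [S → . num B], [S → . num S num], [S → num . B], [S → num . S num] }  — shift
  I3: { [B → / .] }  — reduce
  I4: { [S → num B .] }  — reduce
  I5: { [B → S .], [S → num S . num] }  — shift, reduce
  I6: { [B → c . num] }  — shift
  I7: { [B → . /], [B → . S], [B → . c num], [B → . num], [B → num .], [S → . num B], [S → . num S num], [S → num . B], [S → num . S num] }  — shift, reduce
  I8: { [B → c num .] }  — reduce
  I9: { [S → num S num .] }  — reduce

Conflict in state I5:
  Shift-reduce conflict between [B → S .] and [S → num S . num]
So the grammar is NOT LR(0).

Answer: No. Shift-reduce conflict between [B → S .] and [S → num S . num]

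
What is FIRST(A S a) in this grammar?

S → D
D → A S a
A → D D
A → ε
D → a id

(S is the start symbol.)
{ 'a' }

FIRST sets of the non-terminals involved (from the grammar, by fixed-point iteration):
  FIRST(A) = { 'a', ε }
  FIRST(S) = { 'a' }

To compute FIRST(A S a), process the symbols left to right:
Symbol A is a non-terminal. Add FIRST(A) \ {ε} = { 'a' }
A is nullable (ε ∈ FIRST(A)), continue to the next symbol.
Symbol S is a non-terminal. Add FIRST(S) \ {ε} = { 'a' }
S is not nullable (ε ∉ FIRST(S)), so stop here.
FIRST(A S a) = { 'a' }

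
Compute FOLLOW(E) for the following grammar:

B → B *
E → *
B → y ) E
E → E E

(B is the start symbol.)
To compute FOLLOW(E), find every occurrence of E on a right-hand side N → α E β: add FIRST(β) \ {ε}, and if β is empty or nullable also add FOLLOW(N). Iterate to a fixed point.

In B → y ) E: E is at the end, add FOLLOW(B)
In E → E E: E is followed by E, add FIRST(E) \ {ε} = { '*' }
In E → E E: E is at the end; this adds FOLLOW(E) to itself — nothing new

The FOLLOW sets referred to above (computed the same way, to a fixed point):
  FOLLOW(B) = { $, '*' }

Taking the union: FOLLOW(E) = { $, '*' }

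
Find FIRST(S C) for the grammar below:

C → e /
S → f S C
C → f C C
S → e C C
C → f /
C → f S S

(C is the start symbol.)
{ 'e', 'f' }

FIRST sets of the non-terminals involved (from the grammar, by fixed-point iteration):
  FIRST(S) = { 'e', 'f' }

To compute FIRST(S C), process the symbols left to right:
Symbol S is a non-terminal. Add FIRST(S) \ {ε} = { 'e', 'f' }
S is not nullable (ε ∉ FIRST(S)), so stop here.
FIRST(S C) = { 'e', 'f' }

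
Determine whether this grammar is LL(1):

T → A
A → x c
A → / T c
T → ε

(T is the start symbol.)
Relevant sets:
  FIRST(A) = { '/', 'x' }
  FOLLOW(T) = { $, 'c' }

For T:
  PREDICT(T → A) = { '/', 'x' }
  PREDICT(T → ε) = { $, 'c' }
For A:
  PREDICT(A → x c) = { 'x' }
  PREDICT(A → '/' T c) = { '/' }

All predict sets are disjoint. The grammar IS LL(1).

Answer: Yes, the grammar is LL(1).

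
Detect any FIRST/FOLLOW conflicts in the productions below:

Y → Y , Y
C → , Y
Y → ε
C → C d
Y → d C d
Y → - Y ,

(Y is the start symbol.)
Yes. Y → Y ',' Y with FOLLOW(Y) on { ',', 'd' }; Y → d C d with FOLLOW(Y) on { 'd' }

A FIRST/FOLLOW conflict occurs when a non-terminal N has a nullable alternative N → β (β ⇒* ε) and another alternative N → α with FIRST(α) ∩ FOLLOW(N) ≠ ∅: on such a lookahead the parser cannot decide between expanding α and letting N vanish via β.

Nullable non-terminals: Y.
FIRST sets used below: FIRST(Y) = { ',', '-', 'd', ε }

Y: nullable alternative(s) Y → ε; FOLLOW(Y) = { $, ',', 'd' }
  Y → Y , Y: FIRST \ {ε} = { ',', '-', 'd' } — overlaps FOLLOW(Y) on { ',', 'd' }: CONFLICT
  Y → ε: FIRST \ {ε} = { } — this is the only nullable alternative, skip
  Y → d C d: FIRST \ {ε} = { 'd' } — overlaps FOLLOW(Y) on { 'd' }: CONFLICT
  Y → - Y ,: FIRST \ {ε} = { '-' } — disjoint from FOLLOW(Y)

C has no nullable alternative, so no FIRST/FOLLOW check is needed there.

So the grammar has 2 FIRST/FOLLOW conflicts (marked CONFLICT above).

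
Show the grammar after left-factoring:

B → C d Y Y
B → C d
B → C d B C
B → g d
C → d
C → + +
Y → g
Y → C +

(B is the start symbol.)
B → C d B'
B' → Y Y
B' → ε
B' → B C
B → g d
C → d
C → + +
Y → g
Y → C +

Left-factoring transforms A → αβ₁ | αβ₂ into A → αA' and A' → β₁ | β₂
(α is the longest common prefix among the alternatives). Repeat until
no nonterminal has two alternatives with a common prefix.

Round 1: B has alternatives sharing prefix 'C d'. Introduce B': B → C d B'
  Add: B' → Y Y
  Add: B' → ε
  Add: B' → B C

No remaining common prefixes — done.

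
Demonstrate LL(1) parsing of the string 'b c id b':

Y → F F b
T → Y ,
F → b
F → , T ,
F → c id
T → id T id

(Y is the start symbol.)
Stack is shown with the top on the left.

Stack     Input       Action
----------------------------
Y $       b c id b $  output Y → F F b
F F b $   b c id b $  output F → b
b F b $   b c id b $  match 'b'
F b $     c id b $    output F → c id
c id b $  c id b $    match 'c'
id b $    id b $      match 'id'
b $       b $         match 'b'
$         $           accept

The string is accepted.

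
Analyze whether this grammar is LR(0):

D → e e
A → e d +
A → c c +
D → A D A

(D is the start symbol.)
Yes, the grammar is LR(0)

Augment with D' → D and build the canonical LR(0) collection (I0 = CLOSURE({[D' → . D]}), then GOTO on every symbol after a dot until no new states appear). It has 13 states:
  I0: { [A → . c c +], [A → . e d +], [D → . A D A], [D → . e e], [D' → . D] }  — shift
  I1: { [A → . c c +], [A → . e d +], [D → . A D A], [D → . e e], [D → A . D A] }  — shift
  I2: { [D' → D .] }  — accept
  I3: { [A → c . c +] }  — shift
  I4: { [A → e . d +], [D → e . e] }  — shift
  I5: { [A → e d . +] }  — shift
  I6: { [D → e e .] }  — reduce
  I7: { [A → e d + .] }  — reduce
  I8: { [A → c c . +] }  — shift
  I9: { [A → c c + .] }  — reduce
  I10: { [A → . c c +], [A → . e d +], [D → A D . A] }  — shift
  I11: { [D → A D A .] }  — reduce
  I12: { [A → e . d +] }  — shift

Every state is either a pure shift/goto state or contains exactly one complete item and nothing to shift — no conflicts. The grammar is LR(0).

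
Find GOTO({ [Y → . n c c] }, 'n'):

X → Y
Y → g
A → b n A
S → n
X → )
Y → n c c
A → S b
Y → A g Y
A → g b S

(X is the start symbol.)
{ [Y → n . c c] }

GOTO(I, 'n') = CLOSURE({ [A → αX.β] : [A → α.Xβ] ∈ I, X = 'n' })

Items with dot before 'n', with the dot advanced:
  [Y → . n c c] → [Y → n . c c]
Closure adds nothing (no advanced item has the dot before a non-terminal).

GOTO = { [Y → n . c c] }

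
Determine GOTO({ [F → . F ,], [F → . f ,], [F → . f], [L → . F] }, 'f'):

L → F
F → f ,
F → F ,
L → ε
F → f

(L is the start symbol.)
GOTO(I, 'f') = CLOSURE({ [A → αX.β] : [A → α.Xβ] ∈ I, X = 'f' })

Items with dot before 'f', with the dot advanced:
  [F → . f] → [F → f .]
  [F → . f ,] → [F → f . ,]
Closure adds nothing (no advanced item has the dot before a non-terminal).

GOTO = { [F → f . ,], [F → f .] }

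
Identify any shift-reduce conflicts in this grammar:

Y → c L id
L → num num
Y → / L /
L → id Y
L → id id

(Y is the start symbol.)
No shift-reduce conflicts

Augment with Y' → Y and build the canonical LR(0) collection (I0 = CLOSURE({[Y' → . Y]}), then GOTO on every symbol after a dot until no new states appear). It has 13 states:
  I0: { [Y → . / L /], [Y → . c L id], [Y' → . Y] }  — shift
  I1: { [L → . id Y], [L → . id id], [L → . num num], [Y → / . L /] }  — shift
  I2: { [Y' → Y .] }  — accept
  I3: { [L → . id Y], [L → . id id], [L → . num num], [Y → c . L id] }  — shift
  I4: { [Y → c L . id] }  — shift
  I5: { [L → id . Y], [L → id . id], [Y → . / L /], [Y → . c L id] }  — shift
  I6: { [L → num . num] }  — shift
  I7: { [L → num num .] }  — reduce
  I8: { [L → id Y .] }  — reduce
  I9: { [L → id id .] }  — reduce
  I10: { [Y → c L id .] }  — reduce
  I11: { [Y → / L . /] }  — shift
  I12: { [Y → / L / .] }  — reduce

No state contains both a complete item and a shift item.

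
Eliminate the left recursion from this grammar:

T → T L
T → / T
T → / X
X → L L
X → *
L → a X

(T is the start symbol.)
T is directly left-recursive. The standard transformation for
  A → A α₁ | ... | A α_m | β₁ | ... | β_n
is
  A  → β₁ A' | ... | β_n A'
  A' → α₁ A' | ... | α_m A' | ε

T → / T becomes T → / T T'
T → / X becomes T → / X T'
T → T L becomes T' → L T'
Add T' → ε

Productions for other non-terminals are unchanged:
  X → L L
  X → *
  L → a X

Resulting grammar:
T → / T T'
T → / X T'
T' → L T'
T' → ε
X → L L
X → *
L → a X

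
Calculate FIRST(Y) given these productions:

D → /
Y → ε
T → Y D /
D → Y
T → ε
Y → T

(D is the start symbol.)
{ '/', ε }

To compute FIRST(Y), examine every production with Y on the left-hand side, reading each right-hand side left to right until a non-nullable symbol is reached.

FIRST sets of the other non-terminals involved (by the same procedure, iterated to a fixed point):
  FIRST(T) = { '/', ε }

From Y → ε:
  - ε-production, so ε ∈ FIRST(Y)
From Y → T:
  - T is a non-terminal: add FIRST(T) \ {ε} = { '/' }
    T is nullable and nothing follows, so the whole right-hand side can vanish: ε ∈ FIRST(Y)

Collecting: FIRST(Y) = { '/', ε }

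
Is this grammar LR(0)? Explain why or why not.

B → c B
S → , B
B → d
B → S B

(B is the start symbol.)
A grammar is LR(0) if no state in the canonical LR(0) collection has:
  - both a shift item (dot before a terminal) and a complete item (shift-reduce conflict), or
  - two or more complete items (reduce-reduce conflict; the accept item [B' → B .] counts as a complete item here).

Augment with B' → B and build the canonical LR(0) collection (I0 = CLOSURE({[B' → . B]}), then GOTO on every symbol after a dot until no new states appear). It has 9 states:
  I0: { [B → . S B], [B → . c B], [B → . d], [B' → . B], [S → . , B] }  — shift
  I1: { [B → . S B], [B → . c B], [B → . d], [S → , . B], [S → . , B] }  — shift
  I2: { [B' → B .] }  — accept
  I3: { [B → . S B], [B → . c B], [B → . d], [B → S . B], [S → . , B] }  — shift
  I4: { [B → . S B], [B → . c B], [B → . d], [B → c . B], [S → . , B] }  — shift
  I5: { [B → d .] }  — reduce
  I6: { [B → c B .] }  — reduce
  I7: { [B → S B .] }  — reduce
  I8: { [S → , B .] }  — reduce

Every state is either a pure shift/goto state or contains exactly one complete item and nothing to shift — no conflicts. The grammar is LR(0).

Answer: Yes, the grammar is LR(0)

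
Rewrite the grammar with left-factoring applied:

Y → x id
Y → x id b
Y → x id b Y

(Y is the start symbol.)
Y → x id Y'
Y' → ε
Y' → b Y''
Y'' → ε
Y'' → Y

Left-factoring transforms A → αβ₁ | αβ₂ into A → αA' and A' → β₁ | β₂
(α is the longest common prefix among the alternatives). Repeat until
no nonterminal has two alternatives with a common prefix.

Round 1: Y has alternatives sharing prefix 'x id'. Introduce Y': Y → x id Y'
  Add: Y' → ε
  Add: Y' → b
  Add: Y' → b Y

Round 2: Y' has alternatives sharing prefix 'b'. Introduce Y'': Y' → b Y''
  Add: Y'' → ε
  Add: Y'' → Y

No remaining common prefixes — done.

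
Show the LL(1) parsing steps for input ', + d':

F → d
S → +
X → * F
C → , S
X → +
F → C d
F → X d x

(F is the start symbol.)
Stack is shown with the top on the left.

Stack    Input    Action
------------------------
F $      , + d $  output F → C d
C d $    , + d $  output C → , S
, S d $  , + d $  match ','
S d $    + d $    output S → +
+ d $    + d $    match '+'
d $      d $      match 'd'
$        $        accept

The string is accepted.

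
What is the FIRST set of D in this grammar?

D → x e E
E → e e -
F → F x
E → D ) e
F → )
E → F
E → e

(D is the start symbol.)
{ 'x' }

To compute FIRST(D), examine every production with D on the left-hand side, reading each right-hand side left to right until a non-nullable symbol is reached.

From D → x e E:
  - x is a terminal: add 'x' and stop

Collecting: FIRST(D) = { 'x' }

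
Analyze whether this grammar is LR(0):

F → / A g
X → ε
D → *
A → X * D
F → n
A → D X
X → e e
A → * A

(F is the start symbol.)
No. Shift-reduce conflict between [X → .] and [A → . * A]

A grammar is LR(0) if no state in the canonical LR(0) collection has:
  - both a shift item (dot before a terminal) and a complete item (shift-reduce conflict), or
  - two or more complete items (reduce-reduce conflict; the accept item [F' → F .] counts as a complete item here).

Augment with F' → F and build the canonical LR(0) collection (I0 = CLOSURE({[F' → . F]}), then GOTO on every symbol after a dot until no new states appear). It has 16 states:
  I0: { [F → . / A g], [F → . n], [F' → . F] }  — shift
  I1: { [A → . * A], [A → . D X], [A → . X * D], [D → . *], [F → / . A g], [X → . e e], [X → .] }  — shift, reduce
  I2: { [F' → F .] }  — accept
  I3: { [F → n .] }  — reduce
  I4: { [A → * . A], [A → . * A], [A → . D X], [A → . X * D], [D → * .], [D → . *], [X → . e e], [X → .] }  — shift, 2 reduces
  I5: { [F → / A . g] }  — shift
  I6: { [A → D . X], [X → . e e], [X → .] }  — shift, reduce
  I7: { [A → X . * D] }  — shift
  I8: { [X → e . e] }  — shift
  I9: { [X → e e .] }  — reduce
  I10: { [A → X * . D], [D → . *] }  — shift
  I11: { [D → * .] }  — reduce
  I12: { [A → X * D .] }  — reduce
  I13: { [A → D X .] }  — reduce
  I14: { [F → / A g .] }  — reduce
  I15: { [A → * A .] }  — reduce

Conflict in state I1:
  Shift-reduce conflict between [X → .] and [A → . * A]
So the grammar is NOT LR(0).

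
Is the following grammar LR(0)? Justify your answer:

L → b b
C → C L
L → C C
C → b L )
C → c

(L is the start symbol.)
Augment with L' → L and build the canonical LR(0) collection (I0 = CLOSURE({[L' → . L]}), then GOTO on every symbol after a dot until no new states appear). It has 10 states:
  I0: { [C → . C L], [C → . b L )], [C → . c], [L → . C C], [L → . b b], [L' → . L] }  — shift
  I1: { [C → . C L], [C → . b L )], [C → . c], [C → C . L], [L → . C C], [L → . b b], [L → C . C] }  — shift
  I2: { [L' → L .] }  — accept
  I3: { [C → . C L], [C → . b L )], [C → . c], [C → b . L )], [L → . C C], [L → . b b], [L → b . b] }  — shift
  I4: { [C → c .] }  — reduce
  I5: { [C → b L . )] }  — shift
  I6: { [C → . C L], [C → . b L )], [C → . c], [C → b . L )], [L → . C C], [L → . b b], [L → b . b], [L → b b .] }  — shift, reduce
  I7: { [C → b L ) .] }  — reduce
  I8: { [C → . C L], [C → . b L )], [C → . c], [C → C . L], [L → . C C], [L → . b b], [L → C . C], [L → C C .] }  — shift, reduce
  I9: { [C → C L .] }  — reduce

Conflict in state I6:
  Shift-reduce conflict between [L → b b .] and [C → . b L )]
So the grammar is NOT LR(0).

Answer: No. Shift-reduce conflict between [L → b b .] and [C → . b L )]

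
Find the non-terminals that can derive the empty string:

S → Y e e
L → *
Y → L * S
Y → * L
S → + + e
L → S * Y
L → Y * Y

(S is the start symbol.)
None

There are no ε-productions, so no non-terminal can derive ε.
No non-terminals are nullable.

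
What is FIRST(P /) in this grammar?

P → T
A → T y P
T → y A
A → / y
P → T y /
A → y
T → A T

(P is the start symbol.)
{ '/', 'y' }

FIRST sets of the non-terminals involved (from the grammar, by fixed-point iteration):
  FIRST(P) = { '/', 'y' }

To compute FIRST(P /), process the symbols left to right:
Symbol P is a non-terminal. Add FIRST(P) \ {ε} = { '/', 'y' }
P is not nullable (ε ∉ FIRST(P)), so stop here.
FIRST(P /) = { '/', 'y' }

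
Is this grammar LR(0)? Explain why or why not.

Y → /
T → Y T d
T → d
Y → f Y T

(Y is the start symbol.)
Yes, the grammar is LR(0)

A grammar is LR(0) if no state in the canonical LR(0) collection has:
  - both a shift item (dot before a terminal) and a complete item (shift-reduce conflict), or
  - two or more complete items (reduce-reduce conflict; the accept item [Y' → Y .] counts as a complete item here).

Augment with Y' → Y and build the canonical LR(0) collection (I0 = CLOSURE({[Y' → . Y]}), then GOTO on every symbol after a dot until no new states appear). It has 10 states:
  I0: { [Y → . /], [Y → . f Y T], [Y' → . Y] }  — shift
  I1: { [Y → / .] }  — reduce
  I2: { [Y' → Y .] }  — accept
  I3: { [Y → . /], [Y → . f Y T], [Y → f . Y T] }  — shift
  I4: { [T → . Y T d], [T → . d], [Y → . /], [Y → . f Y T], [Y → f Y . T] }  — shift
  I5: { [Y → f Y T .] }  — reduce
  I6: { [T → . Y T d], [T → . d], [T → Y . T d], [Y → . /], [Y → . f Y T] }  — shift
  I7: { [T → d .] }  — reduce
  I8: { [T → Y T . d] }  — shift
  I9: { [T → Y T d .] }  — reduce

Every state is either a pure shift/goto state or contains exactly one complete item and nothing to shift — no conflicts. The grammar is LR(0).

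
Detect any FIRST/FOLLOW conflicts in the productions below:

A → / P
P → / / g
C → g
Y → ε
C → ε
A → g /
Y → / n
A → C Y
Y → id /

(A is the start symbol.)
No FIRST/FOLLOW conflicts.

A FIRST/FOLLOW conflict occurs when a non-terminal N has a nullable alternative N → β (β ⇒* ε) and another alternative N → α with FIRST(α) ∩ FOLLOW(N) ≠ ∅: on such a lookahead the parser cannot decide between expanding α and letting N vanish via β.

Nullable non-terminals: A, C, Y.
FIRST sets used below: FIRST(C) = { 'g', ε }, FIRST(Y) = { '/', 'id', ε }

A: nullable alternative(s) A → C Y; FOLLOW(A) = { $ }
  A → / P: FIRST \ {ε} = { '/' } — disjoint from FOLLOW(A)
  A → g /: FIRST \ {ε} = { 'g' } — disjoint from FOLLOW(A)
  A → C Y: FIRST \ {ε} = { '/', 'g', 'id' } — this is the only nullable alternative, skip

C: nullable alternative(s) C → ε; FOLLOW(C) = { $, '/', 'id' }
  C → g: FIRST \ {ε} = { 'g' } — disjoint from FOLLOW(C)
  C → ε: FIRST \ {ε} = { } — this is the only nullable alternative, skip

Y: nullable alternative(s) Y → ε; FOLLOW(Y) = { $ }
  Y → ε: FIRST \ {ε} = { } — this is the only nullable alternative, skip
  Y → / n: FIRST \ {ε} = { '/' } — disjoint from FOLLOW(Y)
  Y → id /: FIRST \ {ε} = { 'id' } — disjoint from FOLLOW(Y)

P has no nullable alternative, so no FIRST/FOLLOW check is needed there.

No FIRST/FOLLOW conflicts found.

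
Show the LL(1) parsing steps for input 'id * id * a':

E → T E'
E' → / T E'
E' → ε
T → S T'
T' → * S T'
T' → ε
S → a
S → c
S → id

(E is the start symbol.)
LL(1) parsing maintains a stack (initially the start symbol over $) and the input. At each step: if the stack top is a terminal, match it against the current input token; if it is a non-terminal N, replace it with the RHS of M[N, lookahead] (the unique production whose predict set contains the lookahead).

Stack is shown with the top on the left.

Stack        Input          Action
----------------------------------
E $          id * id * a $  output E → T E'
T E' $       id * id * a $  output T → S T'
S T' E' $    id * id * a $  output S → id
id T' E' $   id * id * a $  match 'id'
T' E' $      * id * a $     output T' → * S T'
* S T' E' $  * id * a $     match '*'
S T' E' $    id * a $       output S → id
id T' E' $   id * a $       match 'id'
T' E' $      * a $          output T' → * S T'
* S T' E' $  * a $          match '*'
S T' E' $    a $            output S → a
a T' E' $    a $            match 'a'
T' E' $      $              output T' → ε
E' $         $              output E' → ε
$            $              accept

The string is accepted.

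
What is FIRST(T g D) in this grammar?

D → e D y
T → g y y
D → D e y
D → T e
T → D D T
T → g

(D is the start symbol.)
FIRST sets of the non-terminals involved (from the grammar, by fixed-point iteration):
  FIRST(T) = { 'e', 'g' }

To compute FIRST(T g D), process the symbols left to right:
Symbol T is a non-terminal. Add FIRST(T) \ {ε} = { 'e', 'g' }
T is not nullable (ε ∉ FIRST(T)), so stop here.
FIRST(T g D) = { 'e', 'g' }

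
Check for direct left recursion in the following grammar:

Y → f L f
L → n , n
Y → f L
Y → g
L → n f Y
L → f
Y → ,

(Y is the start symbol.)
Y → f L f: starts with f
L → n , n: starts with n
Y → f L: starts with f
Y → g: starts with g
L → n f Y: starts with n
L → f: starts with f
Y → ,: starts with ','

No direct left recursion found.

Answer: No direct left recursion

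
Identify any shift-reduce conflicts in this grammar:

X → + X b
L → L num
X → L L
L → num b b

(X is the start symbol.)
Yes — I7: [X → L L .] vs [L → L . num]; I8: [L → L num .] vs [L → num . b b]

Augment with X' → X and build the canonical LR(0) collection (I0 = CLOSURE({[X' → . X]}), then GOTO on every symbol after a dot until no new states appear). It has 12 states:
  I0: { [L → . L num], [L → . num b b], [X → . + X b], [X → . L L], [X' → . X] }  — shift
  I1: { [L → . L num], [L → . num b b], [X → + . X b], [X → . + X b], [X → . L L] }  — shift
  I2: { [L → . L num], [L → . num b b], [L → L . num], [X → L . L] }  — shift
  I3: { [X' → X .] }  — accept
  I4: { [L → num . b b] }  — shift
  I5: { [L → num b . b] }  — shift
  I6: { [L → num b b .] }  — reduce
  I7: { [L → L . num], [X → L L .] }  — shift, reduce
  I8: { [L → L num .], [L → num . b b] }  — shift, reduce
  I9: { [L → L num .] }  — reduce
  I10: { [X → + X . b] }  — shift
  I11: { [X → + X b .] }  — reduce

I7 contains reduce item [X → L L .] and shift item [L → L . num] — shift-reduce conflict.
I8 contains reduce item [L → L num .] and shift item [L → num . b b] — shift-reduce conflict.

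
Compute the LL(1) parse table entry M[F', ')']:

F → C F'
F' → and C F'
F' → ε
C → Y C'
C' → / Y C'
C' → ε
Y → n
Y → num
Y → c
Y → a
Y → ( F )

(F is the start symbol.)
F' → ε

To find M[F', ')'], we find productions for F' where ')' is in the predict set (PREDICT(N → α) = (FIRST(α) \ {ε}) ∪ (FOLLOW(N) if α ⇒* ε)).

Relevant sets:
  FOLLOW(F') = { $, ')' }

F' → and C F': PREDICT = { 'and' }
F' → ε: PREDICT = { $, ')' }
  ')' is in predict set, so this production goes in M[F', ')']

M[F', ')'] = F' → ε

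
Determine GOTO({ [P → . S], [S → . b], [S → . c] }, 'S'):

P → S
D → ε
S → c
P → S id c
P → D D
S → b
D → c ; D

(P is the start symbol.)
GOTO(I, 'S') = CLOSURE({ [A → αX.β] : [A → α.Xβ] ∈ I, X = 'S' })

Items with dot before 'S', with the dot advanced:
  [P → . S] → [P → S .]
Closure adds nothing (no advanced item has the dot before a non-terminal).

GOTO = { [P → S .] }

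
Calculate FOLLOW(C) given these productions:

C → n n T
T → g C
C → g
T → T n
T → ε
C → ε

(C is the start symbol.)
{ $, 'n' }

C is the start symbol, so $ ∈ FOLLOW(C).
In T → g C: C is at the end, add FOLLOW(T)

The FOLLOW sets referred to above (computed the same way, to a fixed point):
  FOLLOW(T) = { $, 'n' }

Taking the union: FOLLOW(C) = { $, 'n' }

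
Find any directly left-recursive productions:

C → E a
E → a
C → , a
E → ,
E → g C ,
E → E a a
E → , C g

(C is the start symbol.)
C → E a: starts with E
E → a: starts with a
C → , a: starts with ','
E → ,: starts with ','
E → g C ,: starts with g
E → E a a: LEFT RECURSIVE (starts with E)
E → , C g: starts with ','

The grammar has direct left recursion on: E.

Answer: Yes, E is left-recursive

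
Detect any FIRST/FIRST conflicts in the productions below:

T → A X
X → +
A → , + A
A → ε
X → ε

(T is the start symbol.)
A FIRST/FIRST conflict occurs when two productions N → α and N → β for the same non-terminal have FIRST(α) ∩ FIRST(β) ≠ ∅ (with ε ∈ FIRST of a nullable right-hand side, so two nullable alternatives also conflict).

Productions for X:
  X → +: FIRST = { '+' }
  X → ε: FIRST = { ε }
Productions for A:
  A → , + A: FIRST = { ',' }
  A → ε: FIRST = { ε }
T has only one production, so no FIRST/FIRST conflict is possible there.

All alternatives of each non-terminal have pairwise disjoint FIRST sets.

Answer: No FIRST/FIRST conflicts.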